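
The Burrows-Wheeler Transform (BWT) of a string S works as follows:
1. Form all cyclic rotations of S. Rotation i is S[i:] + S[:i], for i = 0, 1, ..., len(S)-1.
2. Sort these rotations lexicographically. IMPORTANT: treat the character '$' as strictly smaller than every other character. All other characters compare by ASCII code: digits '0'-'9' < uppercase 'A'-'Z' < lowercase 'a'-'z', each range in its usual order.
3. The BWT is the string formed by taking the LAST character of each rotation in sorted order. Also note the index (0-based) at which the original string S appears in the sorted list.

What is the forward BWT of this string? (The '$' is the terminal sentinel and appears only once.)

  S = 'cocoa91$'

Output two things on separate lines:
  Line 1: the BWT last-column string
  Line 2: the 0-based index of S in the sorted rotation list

Answer: 19aoo$cc
5

Derivation:
All 8 rotations (rotation i = S[i:]+S[:i]):
  rot[0] = cocoa91$
  rot[1] = ocoa91$c
  rot[2] = coa91$co
  rot[3] = oa91$coc
  rot[4] = a91$coco
  rot[5] = 91$cocoa
  rot[6] = 1$cocoa9
  rot[7] = $cocoa91
Sorted (with $ < everything):
  sorted[0] = $cocoa91  (last char: '1')
  sorted[1] = 1$cocoa9  (last char: '9')
  sorted[2] = 91$cocoa  (last char: 'a')
  sorted[3] = a91$coco  (last char: 'o')
  sorted[4] = coa91$co  (last char: 'o')
  sorted[5] = cocoa91$  (last char: '$')
  sorted[6] = oa91$coc  (last char: 'c')
  sorted[7] = ocoa91$c  (last char: 'c')
Last column: 19aoo$cc
Original string S is at sorted index 5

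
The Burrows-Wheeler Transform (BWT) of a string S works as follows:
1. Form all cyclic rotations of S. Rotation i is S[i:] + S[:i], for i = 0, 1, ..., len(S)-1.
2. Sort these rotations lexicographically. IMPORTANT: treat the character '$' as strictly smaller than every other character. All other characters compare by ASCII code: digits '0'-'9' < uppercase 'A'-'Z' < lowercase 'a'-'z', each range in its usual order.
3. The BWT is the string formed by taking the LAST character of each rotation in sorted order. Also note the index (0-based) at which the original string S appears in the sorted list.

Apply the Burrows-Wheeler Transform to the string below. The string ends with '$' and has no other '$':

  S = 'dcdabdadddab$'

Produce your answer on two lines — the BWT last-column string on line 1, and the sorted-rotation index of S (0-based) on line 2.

Answer: bdddaaddcb$da
10

Derivation:
All 13 rotations (rotation i = S[i:]+S[:i]):
  rot[0] = dcdabdadddab$
  rot[1] = cdabdadddab$d
  rot[2] = dabdadddab$dc
  rot[3] = abdadddab$dcd
  rot[4] = bdadddab$dcda
  rot[5] = dadddab$dcdab
  rot[6] = adddab$dcdabd
  rot[7] = dddab$dcdabda
  rot[8] = ddab$dcdabdad
  rot[9] = dab$dcdabdadd
  rot[10] = ab$dcdabdaddd
  rot[11] = b$dcdabdaddda
  rot[12] = $dcdabdadddab
Sorted (with $ < everything):
  sorted[0] = $dcdabdadddab  (last char: 'b')
  sorted[1] = ab$dcdabdaddd  (last char: 'd')
  sorted[2] = abdadddab$dcd  (last char: 'd')
  sorted[3] = adddab$dcdabd  (last char: 'd')
  sorted[4] = b$dcdabdaddda  (last char: 'a')
  sorted[5] = bdadddab$dcda  (last char: 'a')
  sorted[6] = cdabdadddab$d  (last char: 'd')
  sorted[7] = dab$dcdabdadd  (last char: 'd')
  sorted[8] = dabdadddab$dc  (last char: 'c')
  sorted[9] = dadddab$dcdab  (last char: 'b')
  sorted[10] = dcdabdadddab$  (last char: '$')
  sorted[11] = ddab$dcdabdad  (last char: 'd')
  sorted[12] = dddab$dcdabda  (last char: 'a')
Last column: bdddaaddcb$da
Original string S is at sorted index 10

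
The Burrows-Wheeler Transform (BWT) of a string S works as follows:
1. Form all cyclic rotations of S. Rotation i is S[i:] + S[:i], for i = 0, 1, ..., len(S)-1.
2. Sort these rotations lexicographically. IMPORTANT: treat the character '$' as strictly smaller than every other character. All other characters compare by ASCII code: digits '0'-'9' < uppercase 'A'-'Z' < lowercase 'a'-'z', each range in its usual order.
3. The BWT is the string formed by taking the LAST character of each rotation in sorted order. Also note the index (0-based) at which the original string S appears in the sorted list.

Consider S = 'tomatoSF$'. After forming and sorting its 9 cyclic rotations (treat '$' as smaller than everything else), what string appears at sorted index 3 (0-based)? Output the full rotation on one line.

Answer: atoSF$tom

Derivation:
All 9 rotations (rotation i = S[i:]+S[:i]):
  rot[0] = tomatoSF$
  rot[1] = omatoSF$t
  rot[2] = matoSF$to
  rot[3] = atoSF$tom
  rot[4] = toSF$toma
  rot[5] = oSF$tomat
  rot[6] = SF$tomato
  rot[7] = F$tomatoS
  rot[8] = $tomatoSF
Sorted (with $ < everything):
  sorted[0] = $tomatoSF
  sorted[1] = F$tomatoS
  sorted[2] = SF$tomato
  sorted[3] = atoSF$tom
  sorted[4] = matoSF$to
  sorted[5] = oSF$tomat
  sorted[6] = omatoSF$t
  sorted[7] = toSF$toma
  sorted[8] = tomatoSF$
sorted[3] = atoSF$tom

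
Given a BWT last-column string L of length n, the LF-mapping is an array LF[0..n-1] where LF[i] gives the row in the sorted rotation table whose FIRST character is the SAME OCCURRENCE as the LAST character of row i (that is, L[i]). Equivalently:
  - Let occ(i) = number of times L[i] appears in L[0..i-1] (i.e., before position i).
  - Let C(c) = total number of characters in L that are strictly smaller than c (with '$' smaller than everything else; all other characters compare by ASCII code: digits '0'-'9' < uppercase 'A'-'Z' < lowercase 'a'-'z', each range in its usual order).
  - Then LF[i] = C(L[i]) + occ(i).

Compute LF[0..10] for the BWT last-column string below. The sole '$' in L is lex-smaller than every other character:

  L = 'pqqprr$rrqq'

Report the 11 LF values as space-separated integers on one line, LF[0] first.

Answer: 1 3 4 2 7 8 0 9 10 5 6

Derivation:
Char counts: '$':1, 'p':2, 'q':4, 'r':4
C (first-col start): C('$')=0, C('p')=1, C('q')=3, C('r')=7
L[0]='p': occ=0, LF[0]=C('p')+0=1+0=1
L[1]='q': occ=0, LF[1]=C('q')+0=3+0=3
L[2]='q': occ=1, LF[2]=C('q')+1=3+1=4
L[3]='p': occ=1, LF[3]=C('p')+1=1+1=2
L[4]='r': occ=0, LF[4]=C('r')+0=7+0=7
L[5]='r': occ=1, LF[5]=C('r')+1=7+1=8
L[6]='$': occ=0, LF[6]=C('$')+0=0+0=0
L[7]='r': occ=2, LF[7]=C('r')+2=7+2=9
L[8]='r': occ=3, LF[8]=C('r')+3=7+3=10
L[9]='q': occ=2, LF[9]=C('q')+2=3+2=5
L[10]='q': occ=3, LF[10]=C('q')+3=3+3=6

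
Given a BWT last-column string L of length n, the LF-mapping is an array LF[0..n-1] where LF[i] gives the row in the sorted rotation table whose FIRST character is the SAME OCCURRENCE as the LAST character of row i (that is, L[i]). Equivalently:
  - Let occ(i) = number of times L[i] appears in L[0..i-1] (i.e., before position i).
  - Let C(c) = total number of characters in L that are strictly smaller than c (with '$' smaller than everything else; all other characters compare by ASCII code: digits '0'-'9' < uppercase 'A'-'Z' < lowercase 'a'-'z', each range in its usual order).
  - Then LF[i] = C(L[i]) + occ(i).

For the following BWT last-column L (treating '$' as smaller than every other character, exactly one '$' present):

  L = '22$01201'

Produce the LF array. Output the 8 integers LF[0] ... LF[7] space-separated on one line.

Answer: 5 6 0 1 3 7 2 4

Derivation:
Char counts: '$':1, '0':2, '1':2, '2':3
C (first-col start): C('$')=0, C('0')=1, C('1')=3, C('2')=5
L[0]='2': occ=0, LF[0]=C('2')+0=5+0=5
L[1]='2': occ=1, LF[1]=C('2')+1=5+1=6
L[2]='$': occ=0, LF[2]=C('$')+0=0+0=0
L[3]='0': occ=0, LF[3]=C('0')+0=1+0=1
L[4]='1': occ=0, LF[4]=C('1')+0=3+0=3
L[5]='2': occ=2, LF[5]=C('2')+2=5+2=7
L[6]='0': occ=1, LF[6]=C('0')+1=1+1=2
L[7]='1': occ=1, LF[7]=C('1')+1=3+1=4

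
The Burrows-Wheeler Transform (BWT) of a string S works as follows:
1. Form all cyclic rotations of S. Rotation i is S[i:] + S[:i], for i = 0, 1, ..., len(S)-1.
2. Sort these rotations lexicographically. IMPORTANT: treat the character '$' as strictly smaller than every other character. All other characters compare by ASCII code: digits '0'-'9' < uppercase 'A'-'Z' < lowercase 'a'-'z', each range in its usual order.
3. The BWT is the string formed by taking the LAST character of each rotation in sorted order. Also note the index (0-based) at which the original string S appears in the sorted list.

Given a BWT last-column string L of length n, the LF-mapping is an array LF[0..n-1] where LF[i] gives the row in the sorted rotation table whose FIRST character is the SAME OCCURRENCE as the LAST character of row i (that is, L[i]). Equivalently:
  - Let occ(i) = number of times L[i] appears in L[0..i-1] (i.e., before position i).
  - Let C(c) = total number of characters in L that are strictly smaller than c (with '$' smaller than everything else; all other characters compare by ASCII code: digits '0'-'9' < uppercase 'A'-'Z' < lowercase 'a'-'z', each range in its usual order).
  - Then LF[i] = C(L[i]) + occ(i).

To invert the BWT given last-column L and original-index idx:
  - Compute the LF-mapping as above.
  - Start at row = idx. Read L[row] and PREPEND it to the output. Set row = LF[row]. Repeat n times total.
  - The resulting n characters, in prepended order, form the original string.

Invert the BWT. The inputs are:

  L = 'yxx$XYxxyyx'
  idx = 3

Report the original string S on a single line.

LF mapping: 8 3 4 0 1 2 5 6 9 10 7
Walk LF starting at row 3, prepending L[row]:
  step 1: row=3, L[3]='$', prepend. Next row=LF[3]=0
  step 2: row=0, L[0]='y', prepend. Next row=LF[0]=8
  step 3: row=8, L[8]='y', prepend. Next row=LF[8]=9
  step 4: row=9, L[9]='y', prepend. Next row=LF[9]=10
  step 5: row=10, L[10]='x', prepend. Next row=LF[10]=7
  step 6: row=7, L[7]='x', prepend. Next row=LF[7]=6
  step 7: row=6, L[6]='x', prepend. Next row=LF[6]=5
  step 8: row=5, L[5]='Y', prepend. Next row=LF[5]=2
  step 9: row=2, L[2]='x', prepend. Next row=LF[2]=4
  step 10: row=4, L[4]='X', prepend. Next row=LF[4]=1
  step 11: row=1, L[1]='x', prepend. Next row=LF[1]=3
Reversed output: xXxYxxxyyy$

Answer: xXxYxxxyyy$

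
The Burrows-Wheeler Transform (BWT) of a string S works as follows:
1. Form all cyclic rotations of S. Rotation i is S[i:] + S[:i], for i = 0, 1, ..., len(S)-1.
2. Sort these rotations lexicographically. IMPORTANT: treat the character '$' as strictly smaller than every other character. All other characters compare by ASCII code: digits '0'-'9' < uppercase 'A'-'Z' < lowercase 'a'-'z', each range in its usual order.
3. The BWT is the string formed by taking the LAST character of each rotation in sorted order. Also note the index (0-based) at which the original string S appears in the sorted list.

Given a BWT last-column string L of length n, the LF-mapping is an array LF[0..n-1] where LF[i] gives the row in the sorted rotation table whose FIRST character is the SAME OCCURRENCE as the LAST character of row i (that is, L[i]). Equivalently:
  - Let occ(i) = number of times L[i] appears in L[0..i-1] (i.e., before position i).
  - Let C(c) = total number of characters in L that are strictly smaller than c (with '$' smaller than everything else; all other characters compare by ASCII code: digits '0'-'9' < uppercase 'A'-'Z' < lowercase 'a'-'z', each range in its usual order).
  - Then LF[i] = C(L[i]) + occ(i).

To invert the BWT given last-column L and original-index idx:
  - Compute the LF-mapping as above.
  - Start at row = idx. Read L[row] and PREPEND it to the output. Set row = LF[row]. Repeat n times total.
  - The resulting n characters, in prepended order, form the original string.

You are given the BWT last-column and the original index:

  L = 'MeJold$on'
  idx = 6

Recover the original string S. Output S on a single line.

Answer: noodleJM$

Derivation:
LF mapping: 2 4 1 7 5 3 0 8 6
Walk LF starting at row 6, prepending L[row]:
  step 1: row=6, L[6]='$', prepend. Next row=LF[6]=0
  step 2: row=0, L[0]='M', prepend. Next row=LF[0]=2
  step 3: row=2, L[2]='J', prepend. Next row=LF[2]=1
  step 4: row=1, L[1]='e', prepend. Next row=LF[1]=4
  step 5: row=4, L[4]='l', prepend. Next row=LF[4]=5
  step 6: row=5, L[5]='d', prepend. Next row=LF[5]=3
  step 7: row=3, L[3]='o', prepend. Next row=LF[3]=7
  step 8: row=7, L[7]='o', prepend. Next row=LF[7]=8
  step 9: row=8, L[8]='n', prepend. Next row=LF[8]=6
Reversed output: noodleJM$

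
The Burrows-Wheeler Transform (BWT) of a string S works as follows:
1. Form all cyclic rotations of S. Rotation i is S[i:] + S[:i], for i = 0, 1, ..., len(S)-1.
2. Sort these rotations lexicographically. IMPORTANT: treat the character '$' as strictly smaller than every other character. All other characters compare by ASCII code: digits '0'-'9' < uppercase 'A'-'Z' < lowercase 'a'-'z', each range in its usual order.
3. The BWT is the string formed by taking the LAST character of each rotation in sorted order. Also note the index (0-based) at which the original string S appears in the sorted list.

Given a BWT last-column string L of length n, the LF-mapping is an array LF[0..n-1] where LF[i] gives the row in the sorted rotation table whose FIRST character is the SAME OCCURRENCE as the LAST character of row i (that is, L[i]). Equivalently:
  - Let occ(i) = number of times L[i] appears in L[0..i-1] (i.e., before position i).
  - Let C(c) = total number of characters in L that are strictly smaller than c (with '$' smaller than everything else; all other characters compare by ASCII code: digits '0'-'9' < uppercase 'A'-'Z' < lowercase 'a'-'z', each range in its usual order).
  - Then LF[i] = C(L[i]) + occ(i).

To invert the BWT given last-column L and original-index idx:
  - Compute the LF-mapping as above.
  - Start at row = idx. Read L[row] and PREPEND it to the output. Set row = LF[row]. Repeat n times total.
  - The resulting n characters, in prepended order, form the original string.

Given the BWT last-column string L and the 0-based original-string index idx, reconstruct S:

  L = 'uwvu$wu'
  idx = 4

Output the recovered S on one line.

Answer: vuuwwu$

Derivation:
LF mapping: 1 5 4 2 0 6 3
Walk LF starting at row 4, prepending L[row]:
  step 1: row=4, L[4]='$', prepend. Next row=LF[4]=0
  step 2: row=0, L[0]='u', prepend. Next row=LF[0]=1
  step 3: row=1, L[1]='w', prepend. Next row=LF[1]=5
  step 4: row=5, L[5]='w', prepend. Next row=LF[5]=6
  step 5: row=6, L[6]='u', prepend. Next row=LF[6]=3
  step 6: row=3, L[3]='u', prepend. Next row=LF[3]=2
  step 7: row=2, L[2]='v', prepend. Next row=LF[2]=4
Reversed output: vuuwwu$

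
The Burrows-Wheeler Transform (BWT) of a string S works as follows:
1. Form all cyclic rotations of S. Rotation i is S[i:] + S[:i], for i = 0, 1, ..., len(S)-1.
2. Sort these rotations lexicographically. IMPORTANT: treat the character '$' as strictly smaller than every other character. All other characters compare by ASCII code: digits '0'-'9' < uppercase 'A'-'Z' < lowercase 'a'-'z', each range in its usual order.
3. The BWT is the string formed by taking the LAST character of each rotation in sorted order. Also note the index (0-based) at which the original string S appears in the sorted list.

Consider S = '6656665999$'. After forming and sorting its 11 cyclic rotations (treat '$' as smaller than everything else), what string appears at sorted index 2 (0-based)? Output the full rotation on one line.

Answer: 5999$665666

Derivation:
All 11 rotations (rotation i = S[i:]+S[:i]):
  rot[0] = 6656665999$
  rot[1] = 656665999$6
  rot[2] = 56665999$66
  rot[3] = 6665999$665
  rot[4] = 665999$6656
  rot[5] = 65999$66566
  rot[6] = 5999$665666
  rot[7] = 999$6656665
  rot[8] = 99$66566659
  rot[9] = 9$665666599
  rot[10] = $6656665999
Sorted (with $ < everything):
  sorted[0] = $6656665999
  sorted[1] = 56665999$66
  sorted[2] = 5999$665666
  sorted[3] = 656665999$6
  sorted[4] = 65999$66566
  sorted[5] = 6656665999$
  sorted[6] = 665999$6656
  sorted[7] = 6665999$665
  sorted[8] = 9$665666599
  sorted[9] = 99$66566659
  sorted[10] = 999$6656665
sorted[2] = 5999$665666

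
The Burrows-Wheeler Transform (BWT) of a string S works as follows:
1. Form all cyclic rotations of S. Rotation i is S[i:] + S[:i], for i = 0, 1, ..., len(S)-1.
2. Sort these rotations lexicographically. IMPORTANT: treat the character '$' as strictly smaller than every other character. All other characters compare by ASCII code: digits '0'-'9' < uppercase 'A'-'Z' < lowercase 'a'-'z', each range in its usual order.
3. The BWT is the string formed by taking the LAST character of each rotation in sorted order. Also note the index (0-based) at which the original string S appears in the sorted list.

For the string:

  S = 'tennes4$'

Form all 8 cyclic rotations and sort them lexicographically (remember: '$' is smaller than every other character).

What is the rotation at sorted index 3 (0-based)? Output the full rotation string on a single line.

Answer: es4$tenn

Derivation:
All 8 rotations (rotation i = S[i:]+S[:i]):
  rot[0] = tennes4$
  rot[1] = ennes4$t
  rot[2] = nnes4$te
  rot[3] = nes4$ten
  rot[4] = es4$tenn
  rot[5] = s4$tenne
  rot[6] = 4$tennes
  rot[7] = $tennes4
Sorted (with $ < everything):
  sorted[0] = $tennes4
  sorted[1] = 4$tennes
  sorted[2] = ennes4$t
  sorted[3] = es4$tenn
  sorted[4] = nes4$ten
  sorted[5] = nnes4$te
  sorted[6] = s4$tenne
  sorted[7] = tennes4$
sorted[3] = es4$tenn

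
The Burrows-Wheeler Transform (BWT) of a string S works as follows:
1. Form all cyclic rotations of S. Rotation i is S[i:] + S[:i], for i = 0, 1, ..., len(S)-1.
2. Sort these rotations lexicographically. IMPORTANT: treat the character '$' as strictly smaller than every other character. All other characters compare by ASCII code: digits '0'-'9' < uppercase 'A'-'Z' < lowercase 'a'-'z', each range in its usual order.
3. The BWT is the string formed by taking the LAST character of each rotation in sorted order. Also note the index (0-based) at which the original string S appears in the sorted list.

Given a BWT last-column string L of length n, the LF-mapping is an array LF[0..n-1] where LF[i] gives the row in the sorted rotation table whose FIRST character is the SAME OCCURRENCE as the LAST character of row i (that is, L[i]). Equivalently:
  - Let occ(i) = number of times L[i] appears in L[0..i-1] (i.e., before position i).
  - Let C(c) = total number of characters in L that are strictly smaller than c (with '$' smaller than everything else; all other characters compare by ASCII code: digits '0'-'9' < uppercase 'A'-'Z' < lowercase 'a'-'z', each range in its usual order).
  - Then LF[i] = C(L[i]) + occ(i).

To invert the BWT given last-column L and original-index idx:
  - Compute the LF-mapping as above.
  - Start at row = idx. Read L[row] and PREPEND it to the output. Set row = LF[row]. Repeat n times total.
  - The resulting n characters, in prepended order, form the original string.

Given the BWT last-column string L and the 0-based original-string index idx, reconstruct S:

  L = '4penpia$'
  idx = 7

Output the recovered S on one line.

LF mapping: 1 6 3 5 7 4 2 0
Walk LF starting at row 7, prepending L[row]:
  step 1: row=7, L[7]='$', prepend. Next row=LF[7]=0
  step 2: row=0, L[0]='4', prepend. Next row=LF[0]=1
  step 3: row=1, L[1]='p', prepend. Next row=LF[1]=6
  step 4: row=6, L[6]='a', prepend. Next row=LF[6]=2
  step 5: row=2, L[2]='e', prepend. Next row=LF[2]=3
  step 6: row=3, L[3]='n', prepend. Next row=LF[3]=5
  step 7: row=5, L[5]='i', prepend. Next row=LF[5]=4
  step 8: row=4, L[4]='p', prepend. Next row=LF[4]=7
Reversed output: pineap4$

Answer: pineap4$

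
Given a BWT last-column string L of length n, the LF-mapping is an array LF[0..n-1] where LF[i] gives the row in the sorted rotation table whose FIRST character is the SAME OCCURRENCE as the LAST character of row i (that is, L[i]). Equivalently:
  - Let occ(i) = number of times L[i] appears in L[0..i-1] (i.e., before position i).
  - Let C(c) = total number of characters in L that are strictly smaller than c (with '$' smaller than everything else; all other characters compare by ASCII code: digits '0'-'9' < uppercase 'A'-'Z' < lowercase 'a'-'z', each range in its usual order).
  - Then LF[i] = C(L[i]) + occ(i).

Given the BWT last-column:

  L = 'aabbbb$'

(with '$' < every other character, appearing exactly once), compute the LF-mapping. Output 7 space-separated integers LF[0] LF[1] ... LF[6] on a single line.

Char counts: '$':1, 'a':2, 'b':4
C (first-col start): C('$')=0, C('a')=1, C('b')=3
L[0]='a': occ=0, LF[0]=C('a')+0=1+0=1
L[1]='a': occ=1, LF[1]=C('a')+1=1+1=2
L[2]='b': occ=0, LF[2]=C('b')+0=3+0=3
L[3]='b': occ=1, LF[3]=C('b')+1=3+1=4
L[4]='b': occ=2, LF[4]=C('b')+2=3+2=5
L[5]='b': occ=3, LF[5]=C('b')+3=3+3=6
L[6]='$': occ=0, LF[6]=C('$')+0=0+0=0

Answer: 1 2 3 4 5 6 0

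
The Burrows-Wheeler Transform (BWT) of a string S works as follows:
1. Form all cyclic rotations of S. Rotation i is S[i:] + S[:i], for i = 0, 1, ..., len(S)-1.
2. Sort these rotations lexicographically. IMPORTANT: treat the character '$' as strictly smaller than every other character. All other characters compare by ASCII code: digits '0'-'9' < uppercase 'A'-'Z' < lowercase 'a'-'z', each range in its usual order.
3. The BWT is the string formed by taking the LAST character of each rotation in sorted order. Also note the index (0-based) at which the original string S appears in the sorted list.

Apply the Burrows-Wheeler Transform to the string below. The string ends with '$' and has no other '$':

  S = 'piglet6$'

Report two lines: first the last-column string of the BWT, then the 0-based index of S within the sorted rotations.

Answer: 6tlipg$e
6

Derivation:
All 8 rotations (rotation i = S[i:]+S[:i]):
  rot[0] = piglet6$
  rot[1] = iglet6$p
  rot[2] = glet6$pi
  rot[3] = let6$pig
  rot[4] = et6$pigl
  rot[5] = t6$pigle
  rot[6] = 6$piglet
  rot[7] = $piglet6
Sorted (with $ < everything):
  sorted[0] = $piglet6  (last char: '6')
  sorted[1] = 6$piglet  (last char: 't')
  sorted[2] = et6$pigl  (last char: 'l')
  sorted[3] = glet6$pi  (last char: 'i')
  sorted[4] = iglet6$p  (last char: 'p')
  sorted[5] = let6$pig  (last char: 'g')
  sorted[6] = piglet6$  (last char: '$')
  sorted[7] = t6$pigle  (last char: 'e')
Last column: 6tlipg$e
Original string S is at sorted index 6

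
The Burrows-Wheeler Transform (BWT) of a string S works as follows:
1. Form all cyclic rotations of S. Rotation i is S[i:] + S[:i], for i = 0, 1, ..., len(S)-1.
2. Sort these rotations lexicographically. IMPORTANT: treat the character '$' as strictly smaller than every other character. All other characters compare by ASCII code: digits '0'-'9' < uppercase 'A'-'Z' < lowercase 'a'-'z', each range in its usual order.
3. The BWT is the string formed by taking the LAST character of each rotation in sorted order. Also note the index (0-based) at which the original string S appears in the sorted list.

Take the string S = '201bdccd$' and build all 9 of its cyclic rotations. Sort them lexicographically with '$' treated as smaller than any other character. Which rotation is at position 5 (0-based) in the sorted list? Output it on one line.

All 9 rotations (rotation i = S[i:]+S[:i]):
  rot[0] = 201bdccd$
  rot[1] = 01bdccd$2
  rot[2] = 1bdccd$20
  rot[3] = bdccd$201
  rot[4] = dccd$201b
  rot[5] = ccd$201bd
  rot[6] = cd$201bdc
  rot[7] = d$201bdcc
  rot[8] = $201bdccd
Sorted (with $ < everything):
  sorted[0] = $201bdccd
  sorted[1] = 01bdccd$2
  sorted[2] = 1bdccd$20
  sorted[3] = 201bdccd$
  sorted[4] = bdccd$201
  sorted[5] = ccd$201bd
  sorted[6] = cd$201bdc
  sorted[7] = d$201bdcc
  sorted[8] = dccd$201b
sorted[5] = ccd$201bd

Answer: ccd$201bd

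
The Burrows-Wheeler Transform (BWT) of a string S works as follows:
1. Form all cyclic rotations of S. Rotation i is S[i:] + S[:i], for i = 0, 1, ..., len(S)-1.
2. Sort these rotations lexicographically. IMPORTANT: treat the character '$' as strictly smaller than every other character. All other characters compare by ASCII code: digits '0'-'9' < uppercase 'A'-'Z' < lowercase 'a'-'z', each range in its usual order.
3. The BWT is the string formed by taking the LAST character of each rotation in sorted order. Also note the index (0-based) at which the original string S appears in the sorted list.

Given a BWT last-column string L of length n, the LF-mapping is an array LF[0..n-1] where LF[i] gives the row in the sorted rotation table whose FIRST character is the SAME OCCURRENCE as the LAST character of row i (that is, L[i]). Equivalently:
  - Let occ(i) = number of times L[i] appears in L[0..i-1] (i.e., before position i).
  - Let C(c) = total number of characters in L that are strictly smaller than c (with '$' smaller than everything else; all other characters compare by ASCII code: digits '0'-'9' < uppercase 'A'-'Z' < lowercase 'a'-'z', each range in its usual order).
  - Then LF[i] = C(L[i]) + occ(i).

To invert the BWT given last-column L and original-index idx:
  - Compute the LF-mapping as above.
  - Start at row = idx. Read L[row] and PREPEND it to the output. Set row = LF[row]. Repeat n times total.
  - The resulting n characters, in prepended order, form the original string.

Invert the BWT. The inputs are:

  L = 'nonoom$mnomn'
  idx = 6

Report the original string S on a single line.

Answer: nomnmnoomon$

Derivation:
LF mapping: 4 8 5 9 10 1 0 2 6 11 3 7
Walk LF starting at row 6, prepending L[row]:
  step 1: row=6, L[6]='$', prepend. Next row=LF[6]=0
  step 2: row=0, L[0]='n', prepend. Next row=LF[0]=4
  step 3: row=4, L[4]='o', prepend. Next row=LF[4]=10
  step 4: row=10, L[10]='m', prepend. Next row=LF[10]=3
  step 5: row=3, L[3]='o', prepend. Next row=LF[3]=9
  step 6: row=9, L[9]='o', prepend. Next row=LF[9]=11
  step 7: row=11, L[11]='n', prepend. Next row=LF[11]=7
  step 8: row=7, L[7]='m', prepend. Next row=LF[7]=2
  step 9: row=2, L[2]='n', prepend. Next row=LF[2]=5
  step 10: row=5, L[5]='m', prepend. Next row=LF[5]=1
  step 11: row=1, L[1]='o', prepend. Next row=LF[1]=8
  step 12: row=8, L[8]='n', prepend. Next row=LF[8]=6
Reversed output: nomnmnoomon$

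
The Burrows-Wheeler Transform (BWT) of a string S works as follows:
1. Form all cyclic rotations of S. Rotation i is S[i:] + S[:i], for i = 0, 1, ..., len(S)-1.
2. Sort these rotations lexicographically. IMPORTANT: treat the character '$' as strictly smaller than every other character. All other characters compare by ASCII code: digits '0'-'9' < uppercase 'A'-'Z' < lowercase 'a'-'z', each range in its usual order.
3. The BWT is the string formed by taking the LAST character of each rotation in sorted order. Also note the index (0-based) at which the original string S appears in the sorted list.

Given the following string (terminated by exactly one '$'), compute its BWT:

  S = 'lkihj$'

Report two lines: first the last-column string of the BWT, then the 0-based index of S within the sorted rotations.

Answer: jikhl$
5

Derivation:
All 6 rotations (rotation i = S[i:]+S[:i]):
  rot[0] = lkihj$
  rot[1] = kihj$l
  rot[2] = ihj$lk
  rot[3] = hj$lki
  rot[4] = j$lkih
  rot[5] = $lkihj
Sorted (with $ < everything):
  sorted[0] = $lkihj  (last char: 'j')
  sorted[1] = hj$lki  (last char: 'i')
  sorted[2] = ihj$lk  (last char: 'k')
  sorted[3] = j$lkih  (last char: 'h')
  sorted[4] = kihj$l  (last char: 'l')
  sorted[5] = lkihj$  (last char: '$')
Last column: jikhl$
Original string S is at sorted index 5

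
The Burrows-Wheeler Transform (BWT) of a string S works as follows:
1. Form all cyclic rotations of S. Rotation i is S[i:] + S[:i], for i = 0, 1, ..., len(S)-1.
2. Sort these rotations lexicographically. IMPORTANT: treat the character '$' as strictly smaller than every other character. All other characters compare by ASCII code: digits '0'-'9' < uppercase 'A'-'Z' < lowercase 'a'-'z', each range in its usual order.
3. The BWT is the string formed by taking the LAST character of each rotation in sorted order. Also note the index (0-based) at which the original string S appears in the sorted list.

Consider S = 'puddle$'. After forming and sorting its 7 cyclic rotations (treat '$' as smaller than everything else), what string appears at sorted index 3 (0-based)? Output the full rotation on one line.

All 7 rotations (rotation i = S[i:]+S[:i]):
  rot[0] = puddle$
  rot[1] = uddle$p
  rot[2] = ddle$pu
  rot[3] = dle$pud
  rot[4] = le$pudd
  rot[5] = e$puddl
  rot[6] = $puddle
Sorted (with $ < everything):
  sorted[0] = $puddle
  sorted[1] = ddle$pu
  sorted[2] = dle$pud
  sorted[3] = e$puddl
  sorted[4] = le$pudd
  sorted[5] = puddle$
  sorted[6] = uddle$p
sorted[3] = e$puddl

Answer: e$puddl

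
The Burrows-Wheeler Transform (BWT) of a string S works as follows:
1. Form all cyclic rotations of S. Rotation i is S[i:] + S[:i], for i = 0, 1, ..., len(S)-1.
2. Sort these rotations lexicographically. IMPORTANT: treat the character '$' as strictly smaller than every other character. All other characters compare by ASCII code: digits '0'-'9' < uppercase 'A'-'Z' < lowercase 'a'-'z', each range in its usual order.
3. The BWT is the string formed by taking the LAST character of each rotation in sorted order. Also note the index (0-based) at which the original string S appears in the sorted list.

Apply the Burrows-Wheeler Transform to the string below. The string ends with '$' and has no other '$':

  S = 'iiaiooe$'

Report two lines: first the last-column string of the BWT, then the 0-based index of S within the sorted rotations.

All 8 rotations (rotation i = S[i:]+S[:i]):
  rot[0] = iiaiooe$
  rot[1] = iaiooe$i
  rot[2] = aiooe$ii
  rot[3] = iooe$iia
  rot[4] = ooe$iiai
  rot[5] = oe$iiaio
  rot[6] = e$iiaioo
  rot[7] = $iiaiooe
Sorted (with $ < everything):
  sorted[0] = $iiaiooe  (last char: 'e')
  sorted[1] = aiooe$ii  (last char: 'i')
  sorted[2] = e$iiaioo  (last char: 'o')
  sorted[3] = iaiooe$i  (last char: 'i')
  sorted[4] = iiaiooe$  (last char: '$')
  sorted[5] = iooe$iia  (last char: 'a')
  sorted[6] = oe$iiaio  (last char: 'o')
  sorted[7] = ooe$iiai  (last char: 'i')
Last column: eioi$aoi
Original string S is at sorted index 4

Answer: eioi$aoi
4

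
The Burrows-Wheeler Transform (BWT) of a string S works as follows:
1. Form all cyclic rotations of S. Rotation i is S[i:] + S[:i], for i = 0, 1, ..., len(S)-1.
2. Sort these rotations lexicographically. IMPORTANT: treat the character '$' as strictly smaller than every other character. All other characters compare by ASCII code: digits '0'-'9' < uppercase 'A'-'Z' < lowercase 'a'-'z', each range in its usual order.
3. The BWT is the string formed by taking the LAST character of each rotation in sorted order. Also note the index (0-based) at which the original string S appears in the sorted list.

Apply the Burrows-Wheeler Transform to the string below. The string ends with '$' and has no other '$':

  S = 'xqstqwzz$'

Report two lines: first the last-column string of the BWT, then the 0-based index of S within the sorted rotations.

Answer: zxtqsq$zw
6

Derivation:
All 9 rotations (rotation i = S[i:]+S[:i]):
  rot[0] = xqstqwzz$
  rot[1] = qstqwzz$x
  rot[2] = stqwzz$xq
  rot[3] = tqwzz$xqs
  rot[4] = qwzz$xqst
  rot[5] = wzz$xqstq
  rot[6] = zz$xqstqw
  rot[7] = z$xqstqwz
  rot[8] = $xqstqwzz
Sorted (with $ < everything):
  sorted[0] = $xqstqwzz  (last char: 'z')
  sorted[1] = qstqwzz$x  (last char: 'x')
  sorted[2] = qwzz$xqst  (last char: 't')
  sorted[3] = stqwzz$xq  (last char: 'q')
  sorted[4] = tqwzz$xqs  (last char: 's')
  sorted[5] = wzz$xqstq  (last char: 'q')
  sorted[6] = xqstqwzz$  (last char: '$')
  sorted[7] = z$xqstqwz  (last char: 'z')
  sorted[8] = zz$xqstqw  (last char: 'w')
Last column: zxtqsq$zw
Original string S is at sorted index 6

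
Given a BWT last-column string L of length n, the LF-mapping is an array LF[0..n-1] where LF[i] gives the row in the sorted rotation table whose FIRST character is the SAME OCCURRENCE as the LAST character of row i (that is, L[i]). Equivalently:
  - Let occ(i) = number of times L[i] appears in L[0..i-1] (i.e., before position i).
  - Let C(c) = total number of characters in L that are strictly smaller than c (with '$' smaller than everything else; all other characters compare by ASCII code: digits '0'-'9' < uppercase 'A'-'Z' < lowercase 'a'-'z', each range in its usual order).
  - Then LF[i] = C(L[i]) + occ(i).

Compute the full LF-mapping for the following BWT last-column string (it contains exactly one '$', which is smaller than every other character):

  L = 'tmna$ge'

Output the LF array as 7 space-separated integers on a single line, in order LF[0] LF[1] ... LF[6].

Char counts: '$':1, 'a':1, 'e':1, 'g':1, 'm':1, 'n':1, 't':1
C (first-col start): C('$')=0, C('a')=1, C('e')=2, C('g')=3, C('m')=4, C('n')=5, C('t')=6
L[0]='t': occ=0, LF[0]=C('t')+0=6+0=6
L[1]='m': occ=0, LF[1]=C('m')+0=4+0=4
L[2]='n': occ=0, LF[2]=C('n')+0=5+0=5
L[3]='a': occ=0, LF[3]=C('a')+0=1+0=1
L[4]='$': occ=0, LF[4]=C('$')+0=0+0=0
L[5]='g': occ=0, LF[5]=C('g')+0=3+0=3
L[6]='e': occ=0, LF[6]=C('e')+0=2+0=2

Answer: 6 4 5 1 0 3 2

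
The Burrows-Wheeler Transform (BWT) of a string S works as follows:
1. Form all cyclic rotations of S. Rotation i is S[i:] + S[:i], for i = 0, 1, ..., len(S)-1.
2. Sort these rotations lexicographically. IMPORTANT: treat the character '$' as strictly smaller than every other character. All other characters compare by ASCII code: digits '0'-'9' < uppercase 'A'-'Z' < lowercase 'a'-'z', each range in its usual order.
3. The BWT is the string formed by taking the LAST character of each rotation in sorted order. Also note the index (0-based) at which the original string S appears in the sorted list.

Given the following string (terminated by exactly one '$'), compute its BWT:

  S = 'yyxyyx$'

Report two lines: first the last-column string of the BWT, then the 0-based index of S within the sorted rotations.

Answer: xyyyyx$
6

Derivation:
All 7 rotations (rotation i = S[i:]+S[:i]):
  rot[0] = yyxyyx$
  rot[1] = yxyyx$y
  rot[2] = xyyx$yy
  rot[3] = yyx$yyx
  rot[4] = yx$yyxy
  rot[5] = x$yyxyy
  rot[6] = $yyxyyx
Sorted (with $ < everything):
  sorted[0] = $yyxyyx  (last char: 'x')
  sorted[1] = x$yyxyy  (last char: 'y')
  sorted[2] = xyyx$yy  (last char: 'y')
  sorted[3] = yx$yyxy  (last char: 'y')
  sorted[4] = yxyyx$y  (last char: 'y')
  sorted[5] = yyx$yyx  (last char: 'x')
  sorted[6] = yyxyyx$  (last char: '$')
Last column: xyyyyx$
Original string S is at sorted index 6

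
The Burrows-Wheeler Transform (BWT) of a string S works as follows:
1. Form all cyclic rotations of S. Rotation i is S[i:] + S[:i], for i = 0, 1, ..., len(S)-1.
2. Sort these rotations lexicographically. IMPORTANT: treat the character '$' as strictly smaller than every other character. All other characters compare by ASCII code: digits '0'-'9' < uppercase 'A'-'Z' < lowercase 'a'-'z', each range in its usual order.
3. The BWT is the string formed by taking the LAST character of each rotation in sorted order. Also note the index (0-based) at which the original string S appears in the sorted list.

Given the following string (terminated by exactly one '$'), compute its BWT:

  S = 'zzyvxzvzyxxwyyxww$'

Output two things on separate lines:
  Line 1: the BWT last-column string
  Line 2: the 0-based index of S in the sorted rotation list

All 18 rotations (rotation i = S[i:]+S[:i]):
  rot[0] = zzyvxzvzyxxwyyxww$
  rot[1] = zyvxzvzyxxwyyxww$z
  rot[2] = yvxzvzyxxwyyxww$zz
  rot[3] = vxzvzyxxwyyxww$zzy
  rot[4] = xzvzyxxwyyxww$zzyv
  rot[5] = zvzyxxwyyxww$zzyvx
  rot[6] = vzyxxwyyxww$zzyvxz
  rot[7] = zyxxwyyxww$zzyvxzv
  rot[8] = yxxwyyxww$zzyvxzvz
  rot[9] = xxwyyxww$zzyvxzvzy
  rot[10] = xwyyxww$zzyvxzvzyx
  rot[11] = wyyxww$zzyvxzvzyxx
  rot[12] = yyxww$zzyvxzvzyxxw
  rot[13] = yxww$zzyvxzvzyxxwy
  rot[14] = xww$zzyvxzvzyxxwyy
  rot[15] = ww$zzyvxzvzyxxwyyx
  rot[16] = w$zzyvxzvzyxxwyyxw
  rot[17] = $zzyvxzvzyxxwyyxww
Sorted (with $ < everything):
  sorted[0] = $zzyvxzvzyxxwyyxww  (last char: 'w')
  sorted[1] = vxzvzyxxwyyxww$zzy  (last char: 'y')
  sorted[2] = vzyxxwyyxww$zzyvxz  (last char: 'z')
  sorted[3] = w$zzyvxzvzyxxwyyxw  (last char: 'w')
  sorted[4] = ww$zzyvxzvzyxxwyyx  (last char: 'x')
  sorted[5] = wyyxww$zzyvxzvzyxx  (last char: 'x')
  sorted[6] = xww$zzyvxzvzyxxwyy  (last char: 'y')
  sorted[7] = xwyyxww$zzyvxzvzyx  (last char: 'x')
  sorted[8] = xxwyyxww$zzyvxzvzy  (last char: 'y')
  sorted[9] = xzvzyxxwyyxww$zzyv  (last char: 'v')
  sorted[10] = yvxzvzyxxwyyxww$zz  (last char: 'z')
  sorted[11] = yxww$zzyvxzvzyxxwy  (last char: 'y')
  sorted[12] = yxxwyyxww$zzyvxzvz  (last char: 'z')
  sorted[13] = yyxww$zzyvxzvzyxxw  (last char: 'w')
  sorted[14] = zvzyxxwyyxww$zzyvx  (last char: 'x')
  sorted[15] = zyvxzvzyxxwyyxww$z  (last char: 'z')
  sorted[16] = zyxxwyyxww$zzyvxzv  (last char: 'v')
  sorted[17] = zzyvxzvzyxxwyyxww$  (last char: '$')
Last column: wyzwxxyxyvzyzwxzv$
Original string S is at sorted index 17

Answer: wyzwxxyxyvzyzwxzv$
17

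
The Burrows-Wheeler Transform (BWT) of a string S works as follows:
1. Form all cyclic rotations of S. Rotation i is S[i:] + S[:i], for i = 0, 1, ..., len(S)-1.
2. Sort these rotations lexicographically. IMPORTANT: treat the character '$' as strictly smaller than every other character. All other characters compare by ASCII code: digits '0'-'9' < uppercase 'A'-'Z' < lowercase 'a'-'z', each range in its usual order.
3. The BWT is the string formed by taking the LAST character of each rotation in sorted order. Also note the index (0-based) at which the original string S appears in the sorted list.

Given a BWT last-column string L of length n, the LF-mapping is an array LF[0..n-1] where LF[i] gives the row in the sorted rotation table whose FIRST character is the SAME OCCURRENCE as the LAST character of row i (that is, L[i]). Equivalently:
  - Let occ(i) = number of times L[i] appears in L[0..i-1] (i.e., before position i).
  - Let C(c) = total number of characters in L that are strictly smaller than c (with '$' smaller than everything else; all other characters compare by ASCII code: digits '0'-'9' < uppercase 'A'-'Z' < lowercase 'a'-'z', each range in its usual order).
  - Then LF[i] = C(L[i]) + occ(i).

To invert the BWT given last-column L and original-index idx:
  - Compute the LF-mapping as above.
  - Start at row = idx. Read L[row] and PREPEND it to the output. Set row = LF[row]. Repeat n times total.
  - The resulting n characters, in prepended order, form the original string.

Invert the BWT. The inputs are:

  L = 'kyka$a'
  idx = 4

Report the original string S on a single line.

Answer: kayak$

Derivation:
LF mapping: 3 5 4 1 0 2
Walk LF starting at row 4, prepending L[row]:
  step 1: row=4, L[4]='$', prepend. Next row=LF[4]=0
  step 2: row=0, L[0]='k', prepend. Next row=LF[0]=3
  step 3: row=3, L[3]='a', prepend. Next row=LF[3]=1
  step 4: row=1, L[1]='y', prepend. Next row=LF[1]=5
  step 5: row=5, L[5]='a', prepend. Next row=LF[5]=2
  step 6: row=2, L[2]='k', prepend. Next row=LF[2]=4
Reversed output: kayak$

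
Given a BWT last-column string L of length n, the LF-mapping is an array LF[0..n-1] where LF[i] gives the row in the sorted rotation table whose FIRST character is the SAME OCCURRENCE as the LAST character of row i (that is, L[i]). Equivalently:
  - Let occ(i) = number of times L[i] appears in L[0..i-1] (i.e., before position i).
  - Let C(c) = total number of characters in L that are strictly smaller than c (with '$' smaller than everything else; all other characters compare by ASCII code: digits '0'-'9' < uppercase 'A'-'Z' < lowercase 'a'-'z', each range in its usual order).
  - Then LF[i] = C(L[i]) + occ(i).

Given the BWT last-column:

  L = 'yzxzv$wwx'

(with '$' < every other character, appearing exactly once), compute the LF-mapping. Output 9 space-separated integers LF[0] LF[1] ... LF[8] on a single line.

Answer: 6 7 4 8 1 0 2 3 5

Derivation:
Char counts: '$':1, 'v':1, 'w':2, 'x':2, 'y':1, 'z':2
C (first-col start): C('$')=0, C('v')=1, C('w')=2, C('x')=4, C('y')=6, C('z')=7
L[0]='y': occ=0, LF[0]=C('y')+0=6+0=6
L[1]='z': occ=0, LF[1]=C('z')+0=7+0=7
L[2]='x': occ=0, LF[2]=C('x')+0=4+0=4
L[3]='z': occ=1, LF[3]=C('z')+1=7+1=8
L[4]='v': occ=0, LF[4]=C('v')+0=1+0=1
L[5]='$': occ=0, LF[5]=C('$')+0=0+0=0
L[6]='w': occ=0, LF[6]=C('w')+0=2+0=2
L[7]='w': occ=1, LF[7]=C('w')+1=2+1=3
L[8]='x': occ=1, LF[8]=C('x')+1=4+1=5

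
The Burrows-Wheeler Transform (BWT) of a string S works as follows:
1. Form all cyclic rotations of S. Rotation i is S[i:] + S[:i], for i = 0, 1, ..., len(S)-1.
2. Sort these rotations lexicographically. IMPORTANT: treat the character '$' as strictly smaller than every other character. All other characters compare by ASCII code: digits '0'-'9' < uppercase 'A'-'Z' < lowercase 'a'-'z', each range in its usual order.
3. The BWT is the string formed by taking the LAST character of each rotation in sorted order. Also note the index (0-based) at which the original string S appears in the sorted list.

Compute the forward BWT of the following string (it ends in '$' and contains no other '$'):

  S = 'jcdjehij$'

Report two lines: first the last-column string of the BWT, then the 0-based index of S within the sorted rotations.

All 9 rotations (rotation i = S[i:]+S[:i]):
  rot[0] = jcdjehij$
  rot[1] = cdjehij$j
  rot[2] = djehij$jc
  rot[3] = jehij$jcd
  rot[4] = ehij$jcdj
  rot[5] = hij$jcdje
  rot[6] = ij$jcdjeh
  rot[7] = j$jcdjehi
  rot[8] = $jcdjehij
Sorted (with $ < everything):
  sorted[0] = $jcdjehij  (last char: 'j')
  sorted[1] = cdjehij$j  (last char: 'j')
  sorted[2] = djehij$jc  (last char: 'c')
  sorted[3] = ehij$jcdj  (last char: 'j')
  sorted[4] = hij$jcdje  (last char: 'e')
  sorted[5] = ij$jcdjeh  (last char: 'h')
  sorted[6] = j$jcdjehi  (last char: 'i')
  sorted[7] = jcdjehij$  (last char: '$')
  sorted[8] = jehij$jcd  (last char: 'd')
Last column: jjcjehi$d
Original string S is at sorted index 7

Answer: jjcjehi$d
7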